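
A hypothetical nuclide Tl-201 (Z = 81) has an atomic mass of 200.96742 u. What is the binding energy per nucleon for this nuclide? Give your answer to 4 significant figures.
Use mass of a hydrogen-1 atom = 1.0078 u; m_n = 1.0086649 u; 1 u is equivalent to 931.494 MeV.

Total constituent mass: 81 × 1.0078 + 120 × 1.0086649 = 202.6715880 u
The mass defect is 202.6715880 − 200.96742 = 1.7041680 u.
Binding energy = Δm·c² = 1.7041680 × 931.494 MeV/u = 1587.42 MeV
Dividing by A = 201 gives 7.898 MeV per nucleon.

7.898 MeV/nucleon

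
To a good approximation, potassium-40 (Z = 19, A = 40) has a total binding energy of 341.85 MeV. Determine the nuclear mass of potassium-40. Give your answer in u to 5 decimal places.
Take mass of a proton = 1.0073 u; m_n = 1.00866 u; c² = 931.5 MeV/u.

Mass defect = 341.85 MeV / (931.5 MeV/u) = 0.3669887 u
Constituent mass = 19(1.0073) + 21(1.00866) = 40.32056 u
Nuclear mass = 40.32056 − 0.3669887 = 39.9535713 u ≈ 39.95357 u (to 5 decimal places)

39.95357 u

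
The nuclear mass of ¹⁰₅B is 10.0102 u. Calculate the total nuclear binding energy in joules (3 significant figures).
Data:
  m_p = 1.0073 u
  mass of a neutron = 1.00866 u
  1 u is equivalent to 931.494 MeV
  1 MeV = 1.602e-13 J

Z = 5, so N = A − Z = 10 − 5 = 5.
Mass of separated nucleons = 5(1.0073) + 5(1.00866) = 5.0365 + 5.04330 = 10.07980 u
The mass defect is 10.07980 − 10.0102 = 0.06960 u.
E_B = 0.06960 × 931.494 = 64.8320 MeV
In joules: 64.8320 MeV × 1.602e-13 J/MeV = 1.0386e-11 J

1.04e-11 J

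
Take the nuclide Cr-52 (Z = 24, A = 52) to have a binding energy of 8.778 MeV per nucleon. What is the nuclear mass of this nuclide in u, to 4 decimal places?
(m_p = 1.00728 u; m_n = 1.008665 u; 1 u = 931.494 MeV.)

Total binding energy = 52 × 8.778 = 456.456 MeV
Mass defect = 456.456 MeV / (931.494 MeV/u) = 0.490026 u
Constituent mass = 24(1.00728) + 28(1.008665) = 52.417340 u
Nuclear mass = 52.417340 − 0.490026 = 51.927314 u ≈ 51.9273 u (to 4 decimal places)

51.9273 u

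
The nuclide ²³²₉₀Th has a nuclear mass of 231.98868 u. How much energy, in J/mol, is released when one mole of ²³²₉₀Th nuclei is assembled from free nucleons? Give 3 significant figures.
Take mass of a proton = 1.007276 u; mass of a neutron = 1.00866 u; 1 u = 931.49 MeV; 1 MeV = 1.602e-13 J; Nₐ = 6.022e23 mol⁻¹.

Z = 90, so N = A − Z = 232 − 90 = 142.
Total constituent mass: 90 × 1.007276 + 142 × 1.00866 = 233.884560 u
Δm = 233.884560 − 231.98868 = 1.895880 u
Binding energy = Δm·c² = 1.895880 × 931.49 MeV/u = 1765.99 MeV
Per nucleus in joules: 1765.99 MeV × 1.602e-13 J/MeV = 2.8291e-10 J
Per mole: 2.8291e-10 J × 6.022e23 mol⁻¹ = 1.7037e+14 J/mol

1.70e+14 J/mol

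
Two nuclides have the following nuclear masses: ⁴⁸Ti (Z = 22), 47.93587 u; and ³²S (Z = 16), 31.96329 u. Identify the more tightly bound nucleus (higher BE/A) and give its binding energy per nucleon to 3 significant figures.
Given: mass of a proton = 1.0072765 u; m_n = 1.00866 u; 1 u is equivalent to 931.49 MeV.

⁴⁸Ti: Σm = 22(1.0072765) + 26(1.00866) = 48.3852430 u; Δm = 0.4493730 u; E_B = 418.59 MeV; E_B/A = 8.721 MeV
³²S: Σm = 16(1.0072765) + 16(1.00866) = 32.2549840 u; Δm = 0.2916940 u; E_B = 271.71 MeV; E_B/A = 8.491 MeV
⁴⁸Ti has the higher binding energy per nucleon, so it is the more tightly bound nucleus.

⁴⁸Ti; 8.72 MeV/nucleon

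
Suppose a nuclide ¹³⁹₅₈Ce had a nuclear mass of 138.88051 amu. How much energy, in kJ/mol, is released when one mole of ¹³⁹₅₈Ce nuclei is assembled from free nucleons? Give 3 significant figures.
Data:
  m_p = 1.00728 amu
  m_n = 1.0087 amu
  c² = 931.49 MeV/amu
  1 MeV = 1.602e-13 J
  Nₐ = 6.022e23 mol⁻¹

Total constituent mass: 58 × 1.00728 + 81 × 1.0087 = 140.12694 amu
Mass defect Δm = 140.12694 − 138.88051 = 1.24643 amu
E_B = 1.24643 × 931.49 = 1161.04 MeV
Per nucleus in joules: 1161.04 MeV × 1.602e-13 J/MeV = 1.8600e-10 J
Per mole: 1.8600e-10 J × 6.022e23 mol⁻¹ = 1.1201e+14 J/mol

1.12e+11 kJ/mol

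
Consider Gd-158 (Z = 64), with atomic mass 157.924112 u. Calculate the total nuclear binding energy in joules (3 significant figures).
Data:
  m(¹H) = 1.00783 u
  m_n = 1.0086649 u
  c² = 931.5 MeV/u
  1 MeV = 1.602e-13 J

2.08e-10 J

Z = 64, so N = A − Z = 158 − 64 = 94.
Total constituent mass: 64 × 1.00783 + 94 × 1.0086649 = 159.3156206 u
Mass defect Δm = 159.3156206 − 157.924112 = 1.3915086 u
Converting to energy: 1.3915086 u × 931.5 MeV/u = 1296.19 MeV
In joules: 1296.19 MeV × 1.602e-13 J/MeV = 2.0765e-10 J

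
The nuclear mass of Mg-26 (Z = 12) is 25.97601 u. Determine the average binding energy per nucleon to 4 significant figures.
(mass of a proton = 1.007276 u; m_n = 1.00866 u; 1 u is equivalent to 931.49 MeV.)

8.331 MeV/nucleon

The nucleus contains 12 protons and 26 − 12 = 14 neutrons.
Mass of separated nucleons = 12(1.007276) + 14(1.00866) = 12.087312 + 14.12124 = 26.208552 u
Mass defect Δm = 26.208552 − 25.97601 = 0.232542 u
Converting to energy: 0.232542 u × 931.49 MeV/u = 216.611 MeV
Per nucleon: 216.611 / 26 = 8.331 MeV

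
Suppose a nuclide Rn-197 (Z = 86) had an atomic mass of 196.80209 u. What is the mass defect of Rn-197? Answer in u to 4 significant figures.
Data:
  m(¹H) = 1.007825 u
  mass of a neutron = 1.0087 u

Σm = 86·m(¹H) + 111·m_n = 86.672950 + 111.9657 = 198.638650 u
The mass defect is 198.638650 − 196.80209 = 1.836560 u.

1.837 u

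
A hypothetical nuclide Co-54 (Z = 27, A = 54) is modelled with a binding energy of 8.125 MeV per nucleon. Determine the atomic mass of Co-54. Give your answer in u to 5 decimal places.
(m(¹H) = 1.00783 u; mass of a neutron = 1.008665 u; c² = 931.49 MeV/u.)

Total binding energy = 54 × 8.125 = 438.750 MeV
Mass defect = 438.750 MeV / (931.49 MeV/u) = 0.4710195 u
Constituent mass = 27(1.00783) + 27(1.008665) = 54.445365 u
Atomic mass = 54.445365 − 0.4710195 = 53.9743455 u ≈ 53.97435 u (to 5 decimal places)

53.97435 u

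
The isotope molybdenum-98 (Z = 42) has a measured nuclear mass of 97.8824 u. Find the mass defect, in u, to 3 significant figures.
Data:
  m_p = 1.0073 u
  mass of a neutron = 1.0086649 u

0.909 u

Z = 42, so N = A − Z = 98 − 42 = 56.
Mass of separated nucleons = 42(1.0073) + 56(1.0086649) = 42.3066 + 56.4852344 = 98.7918344 u
Δm = 98.7918344 − 97.8824 = 0.9094344 u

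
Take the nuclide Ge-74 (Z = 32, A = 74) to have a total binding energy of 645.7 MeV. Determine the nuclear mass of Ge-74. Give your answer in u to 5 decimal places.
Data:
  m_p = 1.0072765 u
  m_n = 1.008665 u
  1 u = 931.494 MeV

Mass defect = 645.7 MeV / (931.494 MeV/u) = 0.6931875 u
Constituent mass = 32(1.0072765) + 42(1.008665) = 74.5967780 u
Nuclear mass = 74.5967780 − 0.6931875 = 73.9035905 u ≈ 73.90359 u (to 5 decimal places)

73.90359 u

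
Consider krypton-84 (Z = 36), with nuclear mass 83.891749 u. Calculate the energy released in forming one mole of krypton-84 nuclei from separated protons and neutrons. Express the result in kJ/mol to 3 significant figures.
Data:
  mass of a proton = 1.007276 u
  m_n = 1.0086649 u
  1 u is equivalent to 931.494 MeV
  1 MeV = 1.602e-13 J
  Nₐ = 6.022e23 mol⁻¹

With 36 protons and 48 neutrons (A = 84):
Σm = 36·m_p + 48·m_n = 36.261936 + 48.4159152 = 84.6778512 u
The mass defect is 84.6778512 − 83.891749 = 0.7861022 u.
Converting to energy: 0.7861022 u × 931.494 MeV/u = 732.249 MeV
Per nucleus in joules: 732.249 MeV × 1.602e-13 J/MeV = 1.1731e-10 J
Per mole: 1.1731e-10 J × 6.022e23 mol⁻¹ = 7.0644e+13 J/mol

7.06e+10 kJ/mol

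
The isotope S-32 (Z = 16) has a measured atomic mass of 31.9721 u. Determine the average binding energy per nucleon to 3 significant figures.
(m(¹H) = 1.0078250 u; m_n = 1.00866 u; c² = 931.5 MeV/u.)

Z = 16, so N = A − Z = 32 − 16 = 16.
Total constituent mass: 16 × 1.0078250 + 16 × 1.00866 = 32.2637600 u
The mass defect is 32.2637600 − 31.9721 = 0.2916600 u.
Converting to energy: 0.2916600 u × 931.5 MeV/u = 271.681 MeV
Per nucleon: 271.681 / 32 = 8.490 MeV

8.49 MeV/nucleon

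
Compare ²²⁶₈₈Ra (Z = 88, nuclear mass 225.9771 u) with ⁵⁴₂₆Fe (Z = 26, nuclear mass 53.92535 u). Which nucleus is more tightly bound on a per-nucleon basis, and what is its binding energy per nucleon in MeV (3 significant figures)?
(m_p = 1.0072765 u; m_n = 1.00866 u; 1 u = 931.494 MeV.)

²²⁶₈₈Ra: Σm = 88(1.0072765) + 138(1.00866) = 227.8354120 u; Δm = 1.8583120 u; E_B = 1731.0 MeV; E_B/A = 7.659 MeV
⁵⁴₂₆Fe: Σm = 26(1.0072765) + 28(1.00866) = 54.4316690 u; Δm = 0.5063190 u; E_B = 471.63 MeV; E_B/A = 8.734 MeV
⁵⁴₂₆Fe has the higher binding energy per nucleon, so it is the more tightly bound nucleus.

⁵⁴₂₆Fe; 8.73 MeV/nucleon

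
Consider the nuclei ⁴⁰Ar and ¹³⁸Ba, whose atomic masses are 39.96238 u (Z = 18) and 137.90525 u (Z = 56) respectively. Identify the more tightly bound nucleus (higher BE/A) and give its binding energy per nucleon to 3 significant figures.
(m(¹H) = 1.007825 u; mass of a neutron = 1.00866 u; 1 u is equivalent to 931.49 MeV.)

⁴⁰Ar; 8.59 MeV/nucleon

⁴⁰Ar: Σm = 18(1.007825) + 22(1.00866) = 40.331370 u; Δm = 0.368990 u; E_B = 343.71 MeV; E_B/A = 8.593 MeV
¹³⁸Ba: Σm = 56(1.007825) + 82(1.00866) = 139.148320 u; Δm = 1.243070 u; E_B = 1157.9 MeV; E_B/A = 8.391 MeV
⁴⁰Ar has the higher binding energy per nucleon, so it is the more tightly bound nucleus.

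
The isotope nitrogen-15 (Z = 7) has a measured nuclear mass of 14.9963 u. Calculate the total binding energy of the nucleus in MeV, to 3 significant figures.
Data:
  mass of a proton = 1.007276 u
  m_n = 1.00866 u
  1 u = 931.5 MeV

115 MeV

Σm = 7·m_p + 8·m_n = 7.050932 + 8.06928 = 15.120212 u
The mass defect is 15.120212 − 14.9963 = 0.123912 u.
Converting to energy: 0.123912 u × 931.5 MeV/u = 115.424 MeV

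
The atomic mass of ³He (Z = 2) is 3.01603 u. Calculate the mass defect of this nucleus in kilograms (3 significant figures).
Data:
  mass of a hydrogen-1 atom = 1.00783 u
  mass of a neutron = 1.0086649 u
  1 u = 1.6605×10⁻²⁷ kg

1.38e-29 kg

The nucleus contains 2 protons and 3 − 2 = 1 neutrons.
Mass of separated nucleons = 2(1.00783) + 1(1.0086649) = 2.01566 + 1.0086649 = 3.0243249 u
Δm = 3.0243249 − 3.01603 = 0.0082949 u
In SI units: 0.0082949 u × 1.6605×10⁻²⁷ kg/u = 1.3774e-29 kg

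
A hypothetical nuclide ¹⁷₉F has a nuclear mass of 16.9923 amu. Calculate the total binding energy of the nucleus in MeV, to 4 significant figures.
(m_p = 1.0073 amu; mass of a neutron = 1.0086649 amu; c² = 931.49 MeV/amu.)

Z = 9, so N = A − Z = 17 − 9 = 8.
Σm = 9·m_p + 8·m_n = 9.0657 + 8.0693192 = 17.1350192 amu
Δm = 17.1350192 − 16.9923 = 0.1427192 amu
E_B = 0.1427192 × 931.49 = 132.942 MeV

132.9 MeV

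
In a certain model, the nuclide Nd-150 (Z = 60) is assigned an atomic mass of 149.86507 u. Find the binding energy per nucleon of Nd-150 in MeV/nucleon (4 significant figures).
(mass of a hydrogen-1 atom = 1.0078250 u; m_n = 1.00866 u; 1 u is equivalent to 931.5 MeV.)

The nucleus contains 60 protons and 150 − 60 = 90 neutrons.
Mass of separated nucleons = 60(1.0078250) + 90(1.00866) = 60.4695000 + 90.77940 = 151.2489000 u
Δm = 151.2489000 − 149.86507 = 1.3838300 u
E_B = 1.3838300 × 931.5 = 1289.04 MeV
BE/A = 1289.04 MeV / 150 = 8.594 MeV/nucleon

8.594 MeV/nucleon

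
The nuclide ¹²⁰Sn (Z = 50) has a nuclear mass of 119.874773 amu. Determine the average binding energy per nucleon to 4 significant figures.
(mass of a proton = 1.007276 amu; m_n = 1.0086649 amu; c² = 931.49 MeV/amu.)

8.504 MeV/nucleon

The nucleus contains 50 protons and 120 − 50 = 70 neutrons.
Σm = 50·m_p + 70·m_n = 50.363800 + 70.6065430 = 120.9703430 amu
Δm = 120.9703430 − 119.874773 = 1.0955700 amu
Converting to energy: 1.0955700 amu × 931.49 MeV/amu = 1020.51 MeV
BE/A = 1020.51 MeV / 120 = 8.504 MeV/nucleon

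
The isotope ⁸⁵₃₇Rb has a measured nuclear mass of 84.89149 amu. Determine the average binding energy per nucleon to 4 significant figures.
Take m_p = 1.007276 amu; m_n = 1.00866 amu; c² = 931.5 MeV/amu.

8.695 MeV/nucleon

Mass of separated nucleons = 37(1.007276) + 48(1.00866) = 37.269212 + 48.41568 = 85.684892 amu
Δm = 85.684892 − 84.89149 = 0.793402 amu
E_B = 0.793402 × 931.5 = 739.054 MeV
BE/A = 739.054 MeV / 85 = 8.695 MeV/nucleon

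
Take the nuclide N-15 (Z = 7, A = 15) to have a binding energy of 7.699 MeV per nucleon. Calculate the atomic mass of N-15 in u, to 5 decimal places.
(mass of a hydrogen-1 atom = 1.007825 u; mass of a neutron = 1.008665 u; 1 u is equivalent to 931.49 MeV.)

15.00012 u

Total binding energy = 15 × 7.699 = 115.485 MeV
Mass defect = 115.485 MeV / (931.49 MeV/u) = 0.1239788 u
Constituent mass = 7(1.007825) + 8(1.008665) = 15.124095 u
Atomic mass = 15.124095 − 0.1239788 = 15.0001162 u ≈ 15.00012 u (to 5 decimal places)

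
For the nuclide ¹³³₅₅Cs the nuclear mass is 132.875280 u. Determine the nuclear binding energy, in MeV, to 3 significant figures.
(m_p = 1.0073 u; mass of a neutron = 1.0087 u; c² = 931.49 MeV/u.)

1120 MeV

The nucleus contains 55 protons and 133 − 55 = 78 neutrons.
Σm = 55·m_p + 78·m_n = 55.4015 + 78.6786 = 134.0801 u
Δm = 134.0801 − 132.875280 = 1.204820 u
E_B = 1.204820 × 931.49 = 1122.28 MeV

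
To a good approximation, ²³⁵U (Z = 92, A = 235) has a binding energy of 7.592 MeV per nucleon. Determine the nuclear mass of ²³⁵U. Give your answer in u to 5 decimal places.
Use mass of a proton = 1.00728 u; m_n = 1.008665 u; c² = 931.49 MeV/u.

Total binding energy = 235 × 7.592 = 1784.120 MeV
Mass defect = 1784.120 MeV / (931.49 MeV/u) = 1.9153399 u
Constituent mass = 92(1.00728) + 143(1.008665) = 236.908855 u
Nuclear mass = 236.908855 − 1.9153399 = 234.9935151 u ≈ 234.99352 u (to 5 decimal places)

234.99352 u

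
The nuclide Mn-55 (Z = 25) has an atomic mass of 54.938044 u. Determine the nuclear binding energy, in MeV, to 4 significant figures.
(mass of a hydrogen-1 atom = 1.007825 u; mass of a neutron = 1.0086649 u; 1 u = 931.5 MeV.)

482.1 MeV

Σm = 25·m(¹H) + 30·m_n = 25.195625 + 30.2599470 = 55.4555720 u
The mass defect is 55.4555720 − 54.938044 = 0.5175280 u.
E_B = 0.5175280 × 931.5 = 482.077 MeV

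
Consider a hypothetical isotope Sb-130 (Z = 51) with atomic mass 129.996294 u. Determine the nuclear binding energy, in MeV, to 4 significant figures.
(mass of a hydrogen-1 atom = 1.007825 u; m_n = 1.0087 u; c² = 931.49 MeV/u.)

1015 MeV

The nucleus contains 51 protons and 130 − 51 = 79 neutrons.
Σm = 51·m(¹H) + 79·m_n = 51.399075 + 79.6873 = 131.086375 u
Δm = 131.086375 − 129.996294 = 1.090081 u
Binding energy = Δm·c² = 1.090081 × 931.49 MeV/u = 1015.40 MeV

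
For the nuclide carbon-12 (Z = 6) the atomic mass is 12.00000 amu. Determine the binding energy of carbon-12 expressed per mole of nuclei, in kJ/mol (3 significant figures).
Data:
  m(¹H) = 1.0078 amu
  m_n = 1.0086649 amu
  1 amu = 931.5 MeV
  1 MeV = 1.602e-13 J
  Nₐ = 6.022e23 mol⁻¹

8.88e+09 kJ/mol

With 6 protons and 6 neutrons (A = 12):
Total constituent mass: 6 × 1.0078 + 6 × 1.0086649 = 12.0987894 amu
Δm = 12.0987894 − 12.00000 = 0.0987894 amu
E_B = 0.0987894 × 931.5 = 92.0223 MeV
Per nucleus in joules: 92.0223 MeV × 1.602e-13 J/MeV = 1.4742e-11 J
Per mole: 1.4742e-11 J × 6.022e23 mol⁻¹ = 8.8776e+12 J/mol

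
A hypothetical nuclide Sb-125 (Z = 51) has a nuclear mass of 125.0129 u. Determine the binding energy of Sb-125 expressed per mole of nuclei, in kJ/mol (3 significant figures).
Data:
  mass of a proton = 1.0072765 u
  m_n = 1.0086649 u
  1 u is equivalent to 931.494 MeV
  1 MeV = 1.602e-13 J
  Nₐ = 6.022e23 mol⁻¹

8.98e+10 kJ/mol

The nucleus contains 51 protons and 125 − 51 = 74 neutrons.
Total constituent mass: 51 × 1.0072765 + 74 × 1.0086649 = 126.0123041 u
The mass defect is 126.0123041 − 125.0129 = 0.9994041 u.
E_B = 0.9994041 × 931.494 = 930.939 MeV
Per nucleus in joules: 930.939 MeV × 1.602e-13 J/MeV = 1.4914e-10 J
Per mole: 1.4914e-10 J × 6.022e23 mol⁻¹ = 8.9812e+13 J/mol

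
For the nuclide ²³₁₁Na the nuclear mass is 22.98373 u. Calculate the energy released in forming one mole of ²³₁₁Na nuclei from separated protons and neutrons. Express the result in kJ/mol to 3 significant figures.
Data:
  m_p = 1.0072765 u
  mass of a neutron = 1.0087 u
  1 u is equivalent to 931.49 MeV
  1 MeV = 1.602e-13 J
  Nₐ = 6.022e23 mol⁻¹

With 11 protons and 12 neutrons (A = 23):
Mass of separated nucleons = 11(1.0072765) + 12(1.0087) = 11.0800415 + 12.1044 = 23.1844415 u
Δm = 23.1844415 − 22.98373 = 0.2007115 u
Binding energy = Δm·c² = 0.2007115 × 931.49 MeV/u = 186.961 MeV
Per nucleus in joules: 186.961 MeV × 1.602e-13 J/MeV = 2.9951e-11 J
Per mole: 2.9951e-11 J × 6.022e23 mol⁻¹ = 1.8036e+13 J/mol

1.80e+10 kJ/mol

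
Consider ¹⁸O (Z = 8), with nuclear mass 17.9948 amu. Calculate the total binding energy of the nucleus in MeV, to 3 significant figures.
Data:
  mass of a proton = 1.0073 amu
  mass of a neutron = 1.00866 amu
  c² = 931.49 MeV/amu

140 MeV

Mass of separated nucleons = 8(1.0073) + 10(1.00866) = 8.0584 + 10.08660 = 18.14500 amu
The mass defect is 18.14500 − 17.9948 = 0.15020 amu.
Binding energy = Δm·c² = 0.15020 × 931.49 MeV/amu = 139.910 MeV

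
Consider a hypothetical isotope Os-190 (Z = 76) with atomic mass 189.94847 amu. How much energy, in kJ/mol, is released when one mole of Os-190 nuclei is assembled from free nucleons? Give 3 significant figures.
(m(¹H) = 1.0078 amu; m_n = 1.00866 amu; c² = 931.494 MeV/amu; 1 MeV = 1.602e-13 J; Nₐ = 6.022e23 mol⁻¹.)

1.47e+11 kJ/mol

With 76 protons and 114 neutrons (A = 190):
Total constituent mass: 76 × 1.0078 + 114 × 1.00866 = 191.58004 amu
The mass defect is 191.58004 − 189.94847 = 1.63157 amu.
Binding energy = Δm·c² = 1.63157 × 931.494 MeV/amu = 1519.80 MeV
Per nucleus in joules: 1519.80 MeV × 1.602e-13 J/MeV = 2.4347e-10 J
Per mole: 2.4347e-10 J × 6.022e23 mol⁻¹ = 1.4662e+14 J/mol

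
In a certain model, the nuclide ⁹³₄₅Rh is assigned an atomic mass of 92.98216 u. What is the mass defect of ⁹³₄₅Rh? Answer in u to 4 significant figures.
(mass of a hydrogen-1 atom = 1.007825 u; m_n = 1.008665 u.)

0.7859 u

With 45 protons and 48 neutrons (A = 93):
Mass of separated nucleons = 45(1.007825) + 48(1.008665) = 45.352125 + 48.415920 = 93.768045 u
The mass defect is 93.768045 − 92.98216 = 0.785885 u.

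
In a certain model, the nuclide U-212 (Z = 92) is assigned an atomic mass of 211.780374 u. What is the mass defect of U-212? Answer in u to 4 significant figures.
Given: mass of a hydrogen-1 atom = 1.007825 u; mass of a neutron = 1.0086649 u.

1.979 u

Z = 92, so N = A − Z = 212 − 92 = 120.
Mass of separated nucleons = 92(1.007825) + 120(1.0086649) = 92.719900 + 121.0397880 = 213.7596880 u
Δm = 213.7596880 − 211.780374 = 1.9793140 u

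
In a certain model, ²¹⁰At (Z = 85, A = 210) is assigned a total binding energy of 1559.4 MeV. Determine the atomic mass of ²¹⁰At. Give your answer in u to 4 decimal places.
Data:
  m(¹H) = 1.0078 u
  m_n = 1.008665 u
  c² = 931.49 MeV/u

Mass defect = 1559.4 MeV / (931.49 MeV/u) = 1.674092 u
Constituent mass = 85(1.0078) + 125(1.008665) = 211.746125 u
Atomic mass = 211.746125 − 1.674092 = 210.072033 u ≈ 210.0720 u (to 4 decimal places)

210.0720 u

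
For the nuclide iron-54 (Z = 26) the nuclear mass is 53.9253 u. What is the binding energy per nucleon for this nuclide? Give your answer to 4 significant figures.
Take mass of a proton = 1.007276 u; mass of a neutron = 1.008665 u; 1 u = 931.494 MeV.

8.737 MeV/nucleon

The nucleus contains 26 protons and 54 − 26 = 28 neutrons.
Total constituent mass: 26 × 1.007276 + 28 × 1.008665 = 54.431796 u
Δm = 54.431796 − 53.9253 = 0.506496 u
E_B = 0.506496 × 931.494 = 471.798 MeV
BE/A = 471.798 MeV / 54 = 8.737 MeV/nucleon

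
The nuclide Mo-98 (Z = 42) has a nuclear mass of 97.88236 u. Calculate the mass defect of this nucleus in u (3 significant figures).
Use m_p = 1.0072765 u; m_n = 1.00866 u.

Total constituent mass: 42 × 1.0072765 + 56 × 1.00866 = 98.7905730 u
The mass defect is 98.7905730 − 97.88236 = 0.9082130 u.

0.908 u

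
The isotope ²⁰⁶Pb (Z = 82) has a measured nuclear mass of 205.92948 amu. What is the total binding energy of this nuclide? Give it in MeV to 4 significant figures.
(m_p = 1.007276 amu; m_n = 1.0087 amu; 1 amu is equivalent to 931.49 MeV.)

Mass of separated nucleons = 82(1.007276) + 124(1.0087) = 82.596632 + 125.0788 = 207.675432 amu
Mass defect Δm = 207.675432 − 205.92948 = 1.745952 amu
Converting to energy: 1.745952 amu × 931.49 MeV/amu = 1626.34 MeV

1626 MeV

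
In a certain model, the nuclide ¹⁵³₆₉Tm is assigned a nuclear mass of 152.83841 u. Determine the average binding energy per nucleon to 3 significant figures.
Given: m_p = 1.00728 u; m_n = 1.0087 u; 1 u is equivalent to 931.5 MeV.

Z = 69, so N = A − Z = 153 − 69 = 84.
Total constituent mass: 69 × 1.00728 + 84 × 1.0087 = 154.23312 u
Mass defect Δm = 154.23312 − 152.83841 = 1.39471 u
Binding energy = Δm·c² = 1.39471 × 931.5 MeV/u = 1299.17 MeV
Per nucleon: 1299.17 / 153 = 8.491 MeV

8.49 MeV/nucleon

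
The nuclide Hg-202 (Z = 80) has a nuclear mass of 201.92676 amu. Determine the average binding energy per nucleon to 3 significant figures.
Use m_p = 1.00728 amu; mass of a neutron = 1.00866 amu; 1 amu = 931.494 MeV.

Mass of separated nucleons = 80(1.00728) + 122(1.00866) = 80.58240 + 123.05652 = 203.63892 amu
The mass defect is 203.63892 − 201.92676 = 1.71216 amu.
E_B = 1.71216 × 931.494 = 1594.87 MeV
Per nucleon: 1594.87 / 202 = 7.895 MeV

7.90 MeV/nucleon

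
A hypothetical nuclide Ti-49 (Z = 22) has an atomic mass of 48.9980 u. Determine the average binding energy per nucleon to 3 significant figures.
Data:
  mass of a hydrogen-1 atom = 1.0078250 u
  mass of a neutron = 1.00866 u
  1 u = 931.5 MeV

7.76 MeV/nucleon

Mass of separated nucleons = 22(1.0078250) + 27(1.00866) = 22.1721500 + 27.23382 = 49.4059700 u
The mass defect is 49.4059700 − 48.9980 = 0.4079700 u.
Binding energy = Δm·c² = 0.4079700 × 931.5 MeV/u = 380.024 MeV
BE/A = 380.024 MeV / 49 = 7.756 MeV/nucleon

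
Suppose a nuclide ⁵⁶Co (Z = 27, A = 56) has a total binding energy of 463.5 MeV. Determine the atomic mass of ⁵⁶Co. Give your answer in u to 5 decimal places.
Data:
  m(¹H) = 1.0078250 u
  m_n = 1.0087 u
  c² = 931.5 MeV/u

Mass defect = 463.5 MeV / (931.5 MeV/u) = 0.4975845 u
Constituent mass = 27(1.0078250) + 29(1.0087) = 56.4635750 u
Atomic mass = 56.4635750 − 0.4975845 = 55.9659905 u ≈ 55.96599 u (to 5 decimal places)

55.96599 u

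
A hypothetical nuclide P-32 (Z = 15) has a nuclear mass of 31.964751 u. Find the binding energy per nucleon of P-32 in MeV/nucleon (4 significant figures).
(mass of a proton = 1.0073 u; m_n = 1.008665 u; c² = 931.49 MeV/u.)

The nucleus contains 15 protons and 32 − 15 = 17 neutrons.
Σm = 15·m_p + 17·m_n = 15.1095 + 17.147305 = 32.256805 u
Δm = 32.256805 − 31.964751 = 0.292054 u
E_B = 0.292054 × 931.49 = 272.045 MeV
Dividing by A = 32 gives 8.501 MeV per nucleon.

8.501 MeV/nucleon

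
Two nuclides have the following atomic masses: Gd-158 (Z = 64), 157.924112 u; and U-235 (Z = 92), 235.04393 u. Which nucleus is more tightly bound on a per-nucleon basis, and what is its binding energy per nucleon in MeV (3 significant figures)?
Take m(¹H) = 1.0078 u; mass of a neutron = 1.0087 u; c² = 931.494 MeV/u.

Gd-158; 8.21 MeV/nucleon

Gd-158: Σm = 64(1.0078) + 94(1.0087) = 159.3170 u; Δm = 1.392888 u; E_B = 1297.5 MeV; E_B/A = 8.212 MeV
U-235: Σm = 92(1.0078) + 143(1.0087) = 236.9617 u; Δm = 1.91777 u; E_B = 1786.4 MeV; E_B/A = 7.602 MeV
Gd-158 has the higher binding energy per nucleon, so it is the more tightly bound nucleus.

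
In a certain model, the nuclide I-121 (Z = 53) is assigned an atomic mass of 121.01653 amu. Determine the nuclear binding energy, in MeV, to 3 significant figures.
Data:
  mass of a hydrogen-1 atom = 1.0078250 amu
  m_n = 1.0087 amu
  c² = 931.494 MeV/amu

922 MeV

The nucleus contains 53 protons and 121 − 53 = 68 neutrons.
Mass of separated nucleons = 53(1.0078250) + 68(1.0087) = 53.4147250 + 68.5916 = 122.0063250 amu
The mass defect is 122.0063250 − 121.01653 = 0.9897950 amu.
Converting to energy: 0.9897950 amu × 931.494 MeV/amu = 921.988 MeV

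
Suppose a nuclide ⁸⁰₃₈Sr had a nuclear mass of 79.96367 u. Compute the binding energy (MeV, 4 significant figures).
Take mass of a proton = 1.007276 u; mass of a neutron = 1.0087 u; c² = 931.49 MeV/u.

Total constituent mass: 38 × 1.007276 + 42 × 1.0087 = 80.641888 u
Δm = 80.641888 − 79.96367 = 0.678218 u
Binding energy = Δm·c² = 0.678218 × 931.49 MeV/u = 631.753 MeV

631.8 MeV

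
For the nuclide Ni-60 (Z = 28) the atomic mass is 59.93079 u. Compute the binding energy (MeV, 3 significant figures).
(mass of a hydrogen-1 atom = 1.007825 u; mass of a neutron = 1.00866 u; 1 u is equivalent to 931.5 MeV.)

527 MeV

Z = 28, so N = A − Z = 60 − 28 = 32.
Total constituent mass: 28 × 1.007825 + 32 × 1.00866 = 60.496220 u
The mass defect is 60.496220 − 59.93079 = 0.565430 u.
Converting to energy: 0.565430 u × 931.5 MeV/u = 526.698 MeV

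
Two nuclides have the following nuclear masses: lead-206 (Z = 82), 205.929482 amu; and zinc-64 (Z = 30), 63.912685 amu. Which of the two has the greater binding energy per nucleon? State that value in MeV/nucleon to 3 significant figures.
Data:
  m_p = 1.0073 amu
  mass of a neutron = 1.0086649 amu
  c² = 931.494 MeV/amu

zinc-64; 8.75 MeV/nucleon

lead-206: Σm = 82(1.0073) + 124(1.0086649) = 207.6730476 amu; Δm = 1.7435656 amu; E_B = 1624.1 MeV; E_B/A = 7.884 MeV
zinc-64: Σm = 30(1.0073) + 34(1.0086649) = 64.5136066 amu; Δm = 0.6009216 amu; E_B = 559.75 MeV; E_B/A = 8.746 MeV
zinc-64 has the higher binding energy per nucleon, so it is the more tightly bound nucleus.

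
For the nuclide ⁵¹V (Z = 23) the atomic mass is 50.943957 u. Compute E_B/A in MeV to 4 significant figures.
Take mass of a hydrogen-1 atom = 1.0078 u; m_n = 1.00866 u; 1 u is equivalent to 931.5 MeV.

With 23 protons and 28 neutrons (A = 51):
Total constituent mass: 23 × 1.0078 + 28 × 1.00866 = 51.42188 u
The mass defect is 51.42188 − 50.943957 = 0.477923 u.
E_B = 0.477923 × 931.5 = 445.185 MeV
Dividing by A = 51 gives 8.729 MeV per nucleon.

8.729 MeV/nucleon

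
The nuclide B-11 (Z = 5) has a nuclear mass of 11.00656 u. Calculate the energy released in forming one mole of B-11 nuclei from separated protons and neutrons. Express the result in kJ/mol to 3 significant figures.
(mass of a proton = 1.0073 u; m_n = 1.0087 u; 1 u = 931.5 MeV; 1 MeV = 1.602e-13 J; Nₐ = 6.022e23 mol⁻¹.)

Mass of separated nucleons = 5(1.0073) + 6(1.0087) = 5.0365 + 6.0522 = 11.0887 u
Mass defect Δm = 11.0887 − 11.00656 = 0.08214 u
E_B = 0.08214 × 931.5 = 76.5134 MeV
Per nucleus in joules: 76.5134 MeV × 1.602e-13 J/MeV = 1.2257e-11 J
Per mole: 1.2257e-11 J × 6.022e23 mol⁻¹ = 7.3812e+12 J/mol

7.38e+09 kJ/mol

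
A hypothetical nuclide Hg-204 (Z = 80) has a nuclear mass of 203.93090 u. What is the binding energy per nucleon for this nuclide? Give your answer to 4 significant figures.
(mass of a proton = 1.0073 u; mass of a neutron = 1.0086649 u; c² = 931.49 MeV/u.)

The nucleus contains 80 protons and 204 − 80 = 124 neutrons.
Σm = 80·m_p + 124·m_n = 80.5840 + 125.0744476 = 205.6584476 u
The mass defect is 205.6584476 − 203.93090 = 1.7275476 u.
E_B = 1.7275476 × 931.49 = 1609.19 MeV
Dividing by A = 204 gives 7.888 MeV per nucleon.

7.888 MeV/nucleon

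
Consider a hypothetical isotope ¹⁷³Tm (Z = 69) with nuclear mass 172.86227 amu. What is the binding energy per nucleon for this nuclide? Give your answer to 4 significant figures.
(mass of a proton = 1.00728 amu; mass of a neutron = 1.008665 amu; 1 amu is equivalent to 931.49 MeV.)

8.298 MeV/nucleon

Mass of separated nucleons = 69(1.00728) + 104(1.008665) = 69.50232 + 104.901160 = 174.403480 amu
Mass defect Δm = 174.403480 − 172.86227 = 1.541210 amu
E_B = 1.541210 × 931.49 = 1435.62 MeV
Dividing by A = 173 gives 8.298 MeV per nucleon.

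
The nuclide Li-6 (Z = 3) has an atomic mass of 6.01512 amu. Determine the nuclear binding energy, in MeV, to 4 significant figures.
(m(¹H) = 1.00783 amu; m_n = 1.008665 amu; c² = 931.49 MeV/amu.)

32.01 MeV

Σm = 3·m(¹H) + 3·m_n = 3.02349 + 3.025995 = 6.049485 amu
The mass defect is 6.049485 − 6.01512 = 0.034365 amu.
E_B = 0.034365 × 931.49 = 32.0107 MeV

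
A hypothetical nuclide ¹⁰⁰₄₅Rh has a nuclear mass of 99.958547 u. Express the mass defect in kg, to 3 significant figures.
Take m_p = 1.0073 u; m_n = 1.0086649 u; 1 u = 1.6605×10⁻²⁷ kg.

With 45 protons and 55 neutrons (A = 100):
Σm = 45·m_p + 55·m_n = 45.3285 + 55.4765695 = 100.8050695 u
Mass defect Δm = 100.8050695 − 99.958547 = 0.8465225 u
In SI units: 0.8465225 u × 1.6605×10⁻²⁷ kg/u = 1.4057e-27 kg

1.41e-27 kg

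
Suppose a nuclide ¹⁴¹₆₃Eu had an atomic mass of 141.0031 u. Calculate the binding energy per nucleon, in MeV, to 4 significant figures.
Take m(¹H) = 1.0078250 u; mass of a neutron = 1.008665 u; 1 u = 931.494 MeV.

7.701 MeV/nucleon

With 63 protons and 78 neutrons (A = 141):
Total constituent mass: 63 × 1.0078250 + 78 × 1.008665 = 142.1688450 u
The mass defect is 142.1688450 − 141.0031 = 1.1657450 u.
E_B = 1.1657450 × 931.494 = 1085.88 MeV
Per nucleon: 1085.88 / 141 = 7.701 MeV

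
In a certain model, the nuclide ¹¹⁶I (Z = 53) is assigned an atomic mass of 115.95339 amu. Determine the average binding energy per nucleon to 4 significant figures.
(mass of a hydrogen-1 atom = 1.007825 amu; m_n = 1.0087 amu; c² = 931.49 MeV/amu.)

8.106 MeV/nucleon

The nucleus contains 53 protons and 116 − 53 = 63 neutrons.
Mass of separated nucleons = 53(1.007825) + 63(1.0087) = 53.414725 + 63.5481 = 116.962825 amu
Mass defect Δm = 116.962825 − 115.95339 = 1.009435 amu
E_B = 1.009435 × 931.49 = 940.279 MeV
BE/A = 940.279 MeV / 116 = 8.106 MeV/nucleon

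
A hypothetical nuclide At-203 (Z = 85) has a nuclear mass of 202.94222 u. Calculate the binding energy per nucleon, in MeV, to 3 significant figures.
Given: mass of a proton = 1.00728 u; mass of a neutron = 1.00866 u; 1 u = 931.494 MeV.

Z = 85, so N = A − Z = 203 − 85 = 118.
Σm = 85·m_p + 118·m_n = 85.61880 + 119.02188 = 204.64068 u
The mass defect is 204.64068 − 202.94222 = 1.69846 u.
Binding energy = Δm·c² = 1.69846 × 931.494 MeV/u = 1582.11 MeV
BE/A = 1582.11 MeV / 203 = 7.794 MeV/nucleon

7.79 MeV/nucleon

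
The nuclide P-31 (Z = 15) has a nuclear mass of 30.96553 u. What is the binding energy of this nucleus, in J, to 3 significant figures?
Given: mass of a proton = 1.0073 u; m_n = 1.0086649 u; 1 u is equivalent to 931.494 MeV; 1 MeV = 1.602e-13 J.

With 15 protons and 16 neutrons (A = 31):
Mass of separated nucleons = 15(1.0073) + 16(1.0086649) = 15.1095 + 16.1386384 = 31.2481384 u
The mass defect is 31.2481384 − 30.96553 = 0.2826084 u.
E_B = 0.2826084 × 931.494 = 263.248 MeV
In joules: 263.248 MeV × 1.602e-13 J/MeV = 4.2172e-11 J

4.22e-11 J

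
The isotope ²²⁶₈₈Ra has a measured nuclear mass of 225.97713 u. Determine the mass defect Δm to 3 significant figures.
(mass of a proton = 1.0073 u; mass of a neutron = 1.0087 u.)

1.87 u

Z = 88, so N = A − Z = 226 − 88 = 138.
Σm = 88·m_p + 138·m_n = 88.6424 + 139.2006 = 227.8430 u
The mass defect is 227.8430 − 225.97713 = 1.86587 u.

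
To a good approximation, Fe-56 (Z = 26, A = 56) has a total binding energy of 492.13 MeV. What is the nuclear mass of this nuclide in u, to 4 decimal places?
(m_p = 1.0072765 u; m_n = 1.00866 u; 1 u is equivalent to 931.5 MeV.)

55.9207 u

Mass defect = 492.13 MeV / (931.5 MeV/u) = 0.528320 u
Constituent mass = 26(1.0072765) + 30(1.00866) = 56.4489890 u
Nuclear mass = 56.4489890 − 0.528320 = 55.9206690 u ≈ 55.9207 u (to 4 decimal places)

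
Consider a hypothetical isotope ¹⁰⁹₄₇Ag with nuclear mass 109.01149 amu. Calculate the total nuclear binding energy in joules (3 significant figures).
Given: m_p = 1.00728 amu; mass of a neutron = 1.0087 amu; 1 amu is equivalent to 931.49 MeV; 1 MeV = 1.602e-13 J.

Mass of separated nucleons = 47(1.00728) + 62(1.0087) = 47.34216 + 62.5394 = 109.88156 amu
Δm = 109.88156 − 109.01149 = 0.87007 amu
Binding energy = Δm·c² = 0.87007 × 931.49 MeV/amu = 810.462 MeV
In joules: 810.462 MeV × 1.602e-13 J/MeV = 1.2984e-10 J

1.30e-10 J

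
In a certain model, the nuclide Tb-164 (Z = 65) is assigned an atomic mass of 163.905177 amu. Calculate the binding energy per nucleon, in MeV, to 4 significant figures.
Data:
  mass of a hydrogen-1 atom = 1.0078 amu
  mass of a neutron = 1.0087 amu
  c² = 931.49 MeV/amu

The nucleus contains 65 protons and 164 − 65 = 99 neutrons.
Total constituent mass: 65 × 1.0078 + 99 × 1.0087 = 165.3683 amu
Mass defect Δm = 165.3683 − 163.905177 = 1.463123 amu
Binding energy = Δm·c² = 1.463123 × 931.49 MeV/amu = 1362.88 MeV
BE/A = 1362.88 MeV / 164 = 8.310 MeV/nucleon

8.310 MeV/nucleon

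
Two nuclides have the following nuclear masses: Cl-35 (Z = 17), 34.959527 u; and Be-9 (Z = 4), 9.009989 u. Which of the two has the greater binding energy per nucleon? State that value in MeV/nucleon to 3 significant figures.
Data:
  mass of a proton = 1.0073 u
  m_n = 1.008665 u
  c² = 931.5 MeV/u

Cl-35: Σm = 17(1.0073) + 18(1.008665) = 35.280070 u; Δm = 0.320543 u; E_B = 298.59 MeV; E_B/A = 8.531 MeV
Be-9: Σm = 4(1.0073) + 5(1.008665) = 9.072525 u; Δm = 0.062536 u; E_B = 58.252 MeV; E_B/A = 6.472 MeV
Cl-35 has the higher binding energy per nucleon, so it is the more tightly bound nucleus.

Cl-35; 8.53 MeV/nucleon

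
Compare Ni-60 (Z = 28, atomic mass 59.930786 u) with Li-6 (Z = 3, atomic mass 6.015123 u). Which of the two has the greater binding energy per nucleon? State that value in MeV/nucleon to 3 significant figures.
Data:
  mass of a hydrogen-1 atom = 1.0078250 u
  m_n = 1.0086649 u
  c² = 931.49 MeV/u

Ni-60: Σm = 28(1.0078250) + 32(1.0086649) = 60.4963768 u; Δm = 0.5655908 u; E_B = 526.84 MeV; E_B/A = 8.781 MeV
Li-6: Σm = 3(1.0078250) + 3(1.0086649) = 6.0494697 u; Δm = 0.0343467 u; E_B = 31.994 MeV; E_B/A = 5.332 MeV
Ni-60 has the higher binding energy per nucleon, so it is the more tightly bound nucleus.

Ni-60; 8.78 MeV/nucleon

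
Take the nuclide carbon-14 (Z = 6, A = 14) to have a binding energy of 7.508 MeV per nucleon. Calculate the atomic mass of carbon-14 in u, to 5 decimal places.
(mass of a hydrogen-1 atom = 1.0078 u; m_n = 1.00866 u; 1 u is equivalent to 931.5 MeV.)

Total binding energy = 14 × 7.508 = 105.112 MeV
Mass defect = 105.112 MeV / (931.5 MeV/u) = 0.1128417 u
Constituent mass = 6(1.0078) + 8(1.00866) = 14.11608 u
Atomic mass = 14.11608 − 0.1128417 = 14.0032383 u ≈ 14.00324 u (to 5 decimal places)

14.00324 u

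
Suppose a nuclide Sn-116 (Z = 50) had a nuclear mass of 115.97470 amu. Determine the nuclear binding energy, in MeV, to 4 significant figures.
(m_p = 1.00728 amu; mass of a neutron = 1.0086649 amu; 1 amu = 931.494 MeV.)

The nucleus contains 50 protons and 116 − 50 = 66 neutrons.
Total constituent mass: 50 × 1.00728 + 66 × 1.0086649 = 116.9358834 amu
The mass defect is 116.9358834 − 115.97470 = 0.9611834 amu.
Converting to energy: 0.9611834 amu × 931.494 MeV/amu = 895.337 MeV

895.3 MeV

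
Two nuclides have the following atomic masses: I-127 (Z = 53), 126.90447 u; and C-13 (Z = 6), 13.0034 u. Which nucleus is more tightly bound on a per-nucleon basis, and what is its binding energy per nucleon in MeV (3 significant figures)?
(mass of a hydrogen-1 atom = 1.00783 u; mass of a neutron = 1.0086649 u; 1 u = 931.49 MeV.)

I-127: Σm = 53(1.00783) + 74(1.0086649) = 128.0561926 u; Δm = 1.1517226 u; E_B = 1072.8 MeV; E_B/A = 8.447 MeV
C-13: Σm = 6(1.00783) + 7(1.0086649) = 13.1076343 u; Δm = 0.1042343 u; E_B = 97.093 MeV; E_B/A = 7.469 MeV
I-127 has the higher binding energy per nucleon, so it is the more tightly bound nucleus.

I-127; 8.45 MeV/nucleon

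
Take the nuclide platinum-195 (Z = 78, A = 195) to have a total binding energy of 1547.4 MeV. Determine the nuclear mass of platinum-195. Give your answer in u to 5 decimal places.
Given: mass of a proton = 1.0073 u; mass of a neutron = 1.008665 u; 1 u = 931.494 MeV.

Mass defect = 1547.4 MeV / (931.494 MeV/u) = 1.6612023 u
Constituent mass = 78(1.0073) + 117(1.008665) = 196.583205 u
Nuclear mass = 196.583205 − 1.6612023 = 194.9220027 u ≈ 194.92200 u (to 5 decimal places)

194.92200 u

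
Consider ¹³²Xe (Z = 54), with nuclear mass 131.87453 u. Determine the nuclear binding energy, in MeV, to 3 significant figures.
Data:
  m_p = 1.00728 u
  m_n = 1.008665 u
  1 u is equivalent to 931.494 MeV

Z = 54, so N = A − Z = 132 − 54 = 78.
Σm = 54·m_p + 78·m_n = 54.39312 + 78.675870 = 133.068990 u
Mass defect Δm = 133.068990 − 131.87453 = 1.194460 u
Converting to energy: 1.194460 u × 931.494 MeV/u = 1112.63 MeV

1110 MeV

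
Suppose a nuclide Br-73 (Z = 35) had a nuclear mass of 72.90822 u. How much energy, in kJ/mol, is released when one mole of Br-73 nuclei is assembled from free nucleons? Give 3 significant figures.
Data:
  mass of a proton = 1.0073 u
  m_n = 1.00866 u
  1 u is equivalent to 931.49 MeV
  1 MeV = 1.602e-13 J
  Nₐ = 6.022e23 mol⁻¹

With 35 protons and 38 neutrons (A = 73):
Mass of separated nucleons = 35(1.0073) + 38(1.00866) = 35.2555 + 38.32908 = 73.58458 u
Mass defect Δm = 73.58458 − 72.90822 = 0.67636 u
Converting to energy: 0.67636 u × 931.49 MeV/u = 630.023 MeV
Per nucleus in joules: 630.023 MeV × 1.602e-13 J/MeV = 1.0093e-10 J
Per mole: 1.0093e-10 J × 6.022e23 mol⁻¹ = 6.0780e+13 J/mol

6.08e+10 kJ/mol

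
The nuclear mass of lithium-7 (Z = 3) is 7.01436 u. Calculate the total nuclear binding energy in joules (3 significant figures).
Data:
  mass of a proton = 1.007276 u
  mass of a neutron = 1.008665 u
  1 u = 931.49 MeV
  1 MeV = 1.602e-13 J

6.29e-12 J

With 3 protons and 4 neutrons (A = 7):
Σm = 3·m_p + 4·m_n = 3.021828 + 4.034660 = 7.056488 u
Δm = 7.056488 − 7.01436 = 0.042128 u
Binding energy = Δm·c² = 0.042128 × 931.49 MeV/u = 39.2418 MeV
In joules: 39.2418 MeV × 1.602e-13 J/MeV = 6.2865e-12 J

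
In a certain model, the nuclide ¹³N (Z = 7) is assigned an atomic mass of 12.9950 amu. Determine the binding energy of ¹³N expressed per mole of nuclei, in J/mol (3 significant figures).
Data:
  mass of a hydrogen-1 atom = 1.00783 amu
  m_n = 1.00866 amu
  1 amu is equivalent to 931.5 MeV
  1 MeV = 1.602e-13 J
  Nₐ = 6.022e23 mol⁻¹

1.00e+13 J/mol

Z = 7, so N = A − Z = 13 − 7 = 6.
Σm = 7·m(¹H) + 6·m_n = 7.05481 + 6.05196 = 13.10677 amu
The mass defect is 13.10677 − 12.9950 = 0.11177 amu.
Converting to energy: 0.11177 amu × 931.5 MeV/amu = 104.114 MeV
Per nucleus in joules: 104.114 MeV × 1.602e-13 J/MeV = 1.6679e-11 J
Per mole: 1.6679e-11 J × 6.022e23 mol⁻¹ = 1.0044e+13 J/mol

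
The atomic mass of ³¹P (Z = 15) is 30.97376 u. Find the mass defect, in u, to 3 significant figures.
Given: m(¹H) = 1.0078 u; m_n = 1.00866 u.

Total constituent mass: 15 × 1.0078 + 16 × 1.00866 = 31.25556 u
The mass defect is 31.25556 − 30.97376 = 0.28180 u.

0.282 u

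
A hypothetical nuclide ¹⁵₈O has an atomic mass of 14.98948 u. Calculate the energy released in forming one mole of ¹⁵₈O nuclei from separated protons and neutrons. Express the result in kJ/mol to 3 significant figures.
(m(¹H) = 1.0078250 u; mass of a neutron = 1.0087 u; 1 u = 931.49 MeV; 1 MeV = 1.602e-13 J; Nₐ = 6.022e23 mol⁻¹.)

Σm = 8·m(¹H) + 7·m_n = 8.0626000 + 7.0609 = 15.1235000 u
The mass defect is 15.1235000 − 14.98948 = 0.1340200 u.
E_B = 0.1340200 × 931.49 = 124.838 MeV
Per nucleus in joules: 124.838 MeV × 1.602e-13 J/MeV = 1.9999e-11 J
Per mole: 1.9999e-11 J × 6.022e23 mol⁻¹ = 1.2043e+13 J/mol

1.20e+10 kJ/mol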